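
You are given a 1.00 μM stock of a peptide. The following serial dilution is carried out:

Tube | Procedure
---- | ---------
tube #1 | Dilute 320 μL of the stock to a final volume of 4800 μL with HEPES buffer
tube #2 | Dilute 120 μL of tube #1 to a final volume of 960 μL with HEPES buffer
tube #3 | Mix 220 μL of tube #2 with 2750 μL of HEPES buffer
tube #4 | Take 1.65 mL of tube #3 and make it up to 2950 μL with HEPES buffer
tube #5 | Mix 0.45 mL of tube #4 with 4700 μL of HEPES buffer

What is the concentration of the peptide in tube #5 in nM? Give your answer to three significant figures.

Step 1: 320 μL brought to 4800 μL → factor 4800/320 = 15
Step 2: 120 μL brought to 960 μL → factor 960/120 = 8
Step 3: 220 μL + 2750 μL = 2970 μL total → factor 2970/220 = 13.5
Step 4: 1.65 mL brought to 2950 μL → factor 2.95/1.65 = 1.7879
Step 5: 0.45 mL + 4700 μL = 5.15 mL total → factor 5.15/0.45 = 11.444
Overall dilution factor = 15 × 8 × 13.5 × 1.7879 × 11.444 = 33147
Final = 1.00 μM / 33147 = 3.017 × 10^-5 μM = 0.0302 nM

0.0302 nM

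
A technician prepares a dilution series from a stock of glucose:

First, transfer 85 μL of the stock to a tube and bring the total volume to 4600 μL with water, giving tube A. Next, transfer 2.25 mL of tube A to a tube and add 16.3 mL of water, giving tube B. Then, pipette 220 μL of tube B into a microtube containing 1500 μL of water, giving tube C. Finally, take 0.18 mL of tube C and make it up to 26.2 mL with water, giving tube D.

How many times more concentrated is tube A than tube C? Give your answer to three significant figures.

Step 1: 85 μL brought to 4600 μL → factor 4600/85 = 54.118
Step 2: 2.25 mL + 16.3 mL = 18.55 mL total → factor 18.55/2.25 = 8.2444
Step 3: 220 μL + 1500 μL = 1720 μL total → factor 1720/220 = 7.8182
Dilution factor to tube A = 54.118; to tube C = 3488.2
[tube A]/[tube C] = (factor to tube C)/(factor to tube A) = 3488.2/54.118 = 64.5

64.5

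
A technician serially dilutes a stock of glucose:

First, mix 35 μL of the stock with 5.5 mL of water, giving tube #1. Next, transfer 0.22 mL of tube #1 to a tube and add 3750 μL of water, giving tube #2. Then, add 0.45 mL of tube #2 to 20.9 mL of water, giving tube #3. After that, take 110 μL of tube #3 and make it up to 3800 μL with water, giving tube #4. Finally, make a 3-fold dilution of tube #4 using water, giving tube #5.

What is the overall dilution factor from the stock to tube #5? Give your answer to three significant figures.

1.40 × 10^7

Step 1: 35 μL + 5.5 mL = 5535 μL total → factor 5535/35 = 158.14
Step 2: 0.22 mL + 3750 μL = 3.97 mL total → factor 3.97/0.22 = 18.045
Step 3: 0.45 mL + 20.9 mL = 21.35 mL total → factor 21.35/0.45 = 47.444
Step 4: 110 μL brought to 3800 μL → factor 3800/110 = 34.545
Step 5: 3-fold → factor 3
Overall dilution factor = 158.14 × 18.045 × 47.444 × 34.545 × 3 = 1.4032 × 10^7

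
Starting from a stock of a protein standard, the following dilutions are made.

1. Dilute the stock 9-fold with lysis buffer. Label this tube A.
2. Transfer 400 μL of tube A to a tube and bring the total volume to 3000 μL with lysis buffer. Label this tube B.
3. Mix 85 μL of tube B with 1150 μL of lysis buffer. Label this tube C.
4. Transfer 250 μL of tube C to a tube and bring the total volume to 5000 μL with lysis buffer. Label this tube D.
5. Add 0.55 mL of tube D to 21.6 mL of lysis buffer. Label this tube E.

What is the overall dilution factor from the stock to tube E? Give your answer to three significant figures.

7.90 × 10^5

Step 1: 9-fold → factor 9
Step 2: 400 μL brought to 3000 μL → factor 3000/400 = 7.5
Step 3: 85 μL + 1150 μL = 1235 μL total → factor 1235/85 = 14.529
Step 4: 250 μL brought to 5000 μL → factor 5000/250 = 20
Step 5: 0.55 mL + 21.6 mL = 22.15 mL total → factor 22.15/0.55 = 40.273
Overall dilution factor = 9 × 7.5 × 14.529 × 20 × 40.273 = 7.8994 × 10^5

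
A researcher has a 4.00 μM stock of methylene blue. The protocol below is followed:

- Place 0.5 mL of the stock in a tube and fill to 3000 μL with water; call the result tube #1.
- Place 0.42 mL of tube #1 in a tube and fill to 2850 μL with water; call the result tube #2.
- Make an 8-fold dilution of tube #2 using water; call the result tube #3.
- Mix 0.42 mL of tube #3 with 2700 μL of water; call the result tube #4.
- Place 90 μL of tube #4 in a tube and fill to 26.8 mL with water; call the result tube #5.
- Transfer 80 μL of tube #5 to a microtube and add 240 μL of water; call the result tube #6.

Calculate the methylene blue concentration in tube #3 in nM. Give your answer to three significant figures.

Step 1: 0.5 mL brought to 3000 μL → factor 3/0.5 = 6
Step 2: 0.42 mL brought to 2850 μL → factor 2.85/0.42 = 6.7857
Step 3: 8-fold → factor 8
Dilution factor through tube #3 = 6 × 6.7857 × 8 = 325.71
[tube #3] = 4.00 μM / 325.71 = 0.01228 μM = 12.3 nM

12.3 nM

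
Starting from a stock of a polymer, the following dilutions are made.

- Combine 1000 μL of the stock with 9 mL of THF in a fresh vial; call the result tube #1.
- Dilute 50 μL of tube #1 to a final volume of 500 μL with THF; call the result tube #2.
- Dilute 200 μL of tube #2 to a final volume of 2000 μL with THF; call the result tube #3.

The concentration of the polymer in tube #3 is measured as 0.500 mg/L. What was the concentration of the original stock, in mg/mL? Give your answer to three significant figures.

0.500 mg/mL

Step 1: 1000 μL + 9 mL = 10000 μL total → factor 10000/1000 = 10
Step 2: 50 μL brought to 500 μL → factor 500/50 = 10
Step 3: 200 μL brought to 2000 μL → factor 2000/200 = 10
Overall dilution factor = 10 × 10 × 10 = 1000
Stock = 0.500 mg/L × 1000 = 500.0 mg/L = 0.500 mg/mL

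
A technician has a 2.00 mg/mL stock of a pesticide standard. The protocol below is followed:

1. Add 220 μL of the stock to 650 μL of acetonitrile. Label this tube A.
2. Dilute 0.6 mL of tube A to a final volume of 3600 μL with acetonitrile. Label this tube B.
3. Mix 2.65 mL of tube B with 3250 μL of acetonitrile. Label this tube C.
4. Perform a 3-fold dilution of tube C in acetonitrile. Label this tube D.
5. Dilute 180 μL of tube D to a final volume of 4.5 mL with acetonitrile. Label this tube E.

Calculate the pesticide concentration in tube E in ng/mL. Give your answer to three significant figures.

Step 1: 220 μL + 650 μL = 870 μL total → factor 870/220 = 3.9545
Step 2: 0.6 mL brought to 3600 μL → factor 3.6/0.6 = 6
Step 3: 2.65 mL + 3250 μL = 5.9 mL total → factor 5.9/2.65 = 2.2264
Step 4: 3-fold → factor 3
Step 5: 180 μL brought to 4.5 mL → factor 4500/180 = 25
Dilution factor through tube E = 3.9545 × 6 × 2.2264 × 3 × 25 = 3962
[tube E] = 2.00 mg/mL / 3962 = 0.0005048 mg/mL = 505 ng/mL

505 ng/mL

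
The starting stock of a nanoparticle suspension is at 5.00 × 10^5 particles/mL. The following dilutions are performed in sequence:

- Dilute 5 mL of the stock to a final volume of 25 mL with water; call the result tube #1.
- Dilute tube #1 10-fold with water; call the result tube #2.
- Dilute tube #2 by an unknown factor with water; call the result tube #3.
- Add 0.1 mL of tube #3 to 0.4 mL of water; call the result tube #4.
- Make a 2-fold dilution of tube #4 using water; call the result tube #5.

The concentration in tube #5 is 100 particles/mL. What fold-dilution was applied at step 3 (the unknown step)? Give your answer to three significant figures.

Step 1: 5 mL brought to 25 mL → factor 25/5 = 5
Step 2: 10-fold → factor 10
Step 3: unknown factor x
Step 4: 0.1 mL + 0.4 mL = 0.5 mL total → factor 0.5/0.1 = 5
Step 5: 2-fold → factor 2
Product of known-step factors = 500
Overall factor = 5.00 × 10^5 particles/mL / (100 particles/mL) = 5000
x = 5000 / 500 = 10.0

10.0-fold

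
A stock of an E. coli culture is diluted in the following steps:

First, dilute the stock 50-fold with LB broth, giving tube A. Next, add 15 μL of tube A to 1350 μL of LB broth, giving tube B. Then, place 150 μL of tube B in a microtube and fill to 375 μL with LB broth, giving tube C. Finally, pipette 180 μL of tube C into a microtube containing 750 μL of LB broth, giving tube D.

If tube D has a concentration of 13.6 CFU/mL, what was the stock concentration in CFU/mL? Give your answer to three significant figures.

7.99 × 10^5 CFU/mL

Step 1: 50-fold → factor 50
Step 2: 15 μL + 1350 μL = 1365 μL total → factor 1365/15 = 91
Step 3: 150 μL brought to 375 μL → factor 375/150 = 2.5
Step 4: 180 μL + 750 μL = 930 μL total → factor 930/180 = 5.1667
Overall dilution factor = 50 × 91 × 2.5 × 5.1667 = 58771
Stock = 13.6 CFU/mL × 58771 = 7.99 × 10^5 CFU/mL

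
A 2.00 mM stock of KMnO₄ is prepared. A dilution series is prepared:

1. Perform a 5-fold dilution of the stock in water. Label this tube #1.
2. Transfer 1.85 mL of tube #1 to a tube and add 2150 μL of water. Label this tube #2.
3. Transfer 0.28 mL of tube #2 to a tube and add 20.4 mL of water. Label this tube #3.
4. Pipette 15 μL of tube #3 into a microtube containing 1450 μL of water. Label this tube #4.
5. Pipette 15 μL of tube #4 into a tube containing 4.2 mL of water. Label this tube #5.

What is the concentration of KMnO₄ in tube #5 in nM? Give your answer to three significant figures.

Step 1: 5-fold → factor 5
Step 2: 1.85 mL + 2150 μL = 4 mL total → factor 4/1.85 = 2.1622
Step 3: 0.28 mL + 20.4 mL = 20.68 mL total → factor 20.68/0.28 = 73.857
Step 4: 15 μL + 1450 μL = 1465 μL total → factor 1465/15 = 97.667
Step 5: 15 μL + 4.2 mL = 4215 μL total → factor 4215/15 = 281
Overall dilution factor = 5 × 2.1622 × 73.857 × 97.667 × 281 = 2.1913 × 10^7
Final = 2.00 mM / 2.1913 × 10^7 = 9.127 × 10^-8 mM = 0.0913 nM

0.0913 nM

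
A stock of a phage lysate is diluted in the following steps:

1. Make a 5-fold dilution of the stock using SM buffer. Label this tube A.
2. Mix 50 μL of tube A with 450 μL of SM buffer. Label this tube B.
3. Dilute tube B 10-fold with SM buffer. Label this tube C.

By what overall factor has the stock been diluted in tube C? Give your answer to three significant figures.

500

Step 1: 5-fold → factor 5
Step 2: 50 μL + 450 μL = 500 μL total → factor 500/50 = 10
Step 3: 10-fold → factor 10
Overall dilution factor = 5 × 10 × 10 = 500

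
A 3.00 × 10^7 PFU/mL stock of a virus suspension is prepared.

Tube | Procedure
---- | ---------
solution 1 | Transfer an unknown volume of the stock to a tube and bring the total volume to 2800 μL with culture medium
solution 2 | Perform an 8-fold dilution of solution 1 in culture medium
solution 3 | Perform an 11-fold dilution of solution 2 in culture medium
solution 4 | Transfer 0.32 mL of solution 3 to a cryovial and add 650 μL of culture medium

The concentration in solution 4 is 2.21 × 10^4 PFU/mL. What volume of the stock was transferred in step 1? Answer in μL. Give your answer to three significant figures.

Step 1: v brought to 2800 μL → factor = 2800 μL/v
Step 2: 8-fold → factor 8
Step 3: 11-fold → factor 11
Step 4: 0.32 mL + 650 μL = 0.97 mL total → factor 0.97/0.32 = 3.0312
Product of known-step factors = 266.75
Overall factor = 3.00 × 10^7 PFU/mL / (2.21 × 10^4 PFU/mL) = 1357.5
Step-1 factor = 1357.5 / 266.75 = 5.0889
v = 2800 μL / 5.0889 = 550 μL

550 μL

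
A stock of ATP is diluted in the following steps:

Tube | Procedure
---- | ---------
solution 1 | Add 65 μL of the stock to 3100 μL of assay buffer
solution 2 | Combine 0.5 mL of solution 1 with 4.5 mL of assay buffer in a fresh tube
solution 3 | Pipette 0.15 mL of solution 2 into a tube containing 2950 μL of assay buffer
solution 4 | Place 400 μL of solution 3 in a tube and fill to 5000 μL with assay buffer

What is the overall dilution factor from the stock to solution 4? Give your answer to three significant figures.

Step 1: 65 μL + 3100 μL = 3165 μL total → factor 3165/65 = 48.692
Step 2: 0.5 mL + 4.5 mL = 5 mL total → factor 5/0.5 = 10
Step 3: 0.15 mL + 2950 μL = 3.1 mL total → factor 3.1/0.15 = 20.667
Step 4: 400 μL brought to 5000 μL → factor 5000/400 = 12.5
Overall dilution factor = 48.692 × 10 × 20.667 × 12.5 = 1.2579 × 10^5

1.26 × 10^5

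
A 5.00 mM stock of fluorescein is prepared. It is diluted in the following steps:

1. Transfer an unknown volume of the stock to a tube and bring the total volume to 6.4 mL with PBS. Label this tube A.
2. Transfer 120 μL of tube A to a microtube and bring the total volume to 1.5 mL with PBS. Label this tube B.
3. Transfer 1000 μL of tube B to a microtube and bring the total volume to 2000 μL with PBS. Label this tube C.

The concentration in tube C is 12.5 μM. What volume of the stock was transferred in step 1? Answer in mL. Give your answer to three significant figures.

Step 1: v brought to 6.4 mL → factor = 6.4 mL/v
Step 2: 120 μL brought to 1.5 mL → factor 1500/120 = 12.5
Step 3: 1000 μL brought to 2000 μL → factor 2000/1000 = 2
Product of known-step factors = 25
Overall factor = 5.00 mM / (12.5 μM) = 400
Step-1 factor = 400 / 25 = 16
v = 6.4 mL / 16 = 0.400 mL

0.400 mL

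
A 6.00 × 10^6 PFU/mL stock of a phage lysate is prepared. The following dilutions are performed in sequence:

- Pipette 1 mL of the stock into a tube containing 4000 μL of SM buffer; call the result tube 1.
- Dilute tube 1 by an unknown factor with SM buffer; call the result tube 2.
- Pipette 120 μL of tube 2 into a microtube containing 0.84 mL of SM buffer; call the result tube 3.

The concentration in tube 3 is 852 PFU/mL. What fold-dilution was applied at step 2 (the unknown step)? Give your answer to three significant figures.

176-fold

Step 1: 1 mL + 4000 μL = 5 mL total → factor 5/1 = 5
Step 2: unknown factor x
Step 3: 120 μL + 0.84 mL = 960 μL total → factor 960/120 = 8
Product of known-step factors = 40
Overall factor = 6.00 × 10^6 PFU/mL / (852 PFU/mL) = 7042.3
x = 7042.3 / 40 = 176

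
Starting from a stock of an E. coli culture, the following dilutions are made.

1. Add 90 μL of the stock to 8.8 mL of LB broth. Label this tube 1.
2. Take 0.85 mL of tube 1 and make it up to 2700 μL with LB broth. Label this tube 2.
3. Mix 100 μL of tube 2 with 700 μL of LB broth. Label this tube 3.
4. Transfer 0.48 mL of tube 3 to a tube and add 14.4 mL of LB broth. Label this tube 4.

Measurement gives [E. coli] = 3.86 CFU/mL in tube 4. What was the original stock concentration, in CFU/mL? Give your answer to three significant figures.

Step 1: 90 μL + 8.8 mL = 8890 μL total → factor 8890/90 = 98.778
Step 2: 0.85 mL brought to 2700 μL → factor 2.7/0.85 = 3.1765
Step 3: 100 μL + 700 μL = 800 μL total → factor 800/100 = 8
Step 4: 0.48 mL + 14.4 mL = 14.88 mL total → factor 14.88/0.48 = 31
Overall dilution factor = 98.778 × 3.1765 × 8 × 31 = 77814
Stock = 3.86 CFU/mL × 77814 = 3.00 × 10^5 CFU/mL

3.00 × 10^5 CFU/mL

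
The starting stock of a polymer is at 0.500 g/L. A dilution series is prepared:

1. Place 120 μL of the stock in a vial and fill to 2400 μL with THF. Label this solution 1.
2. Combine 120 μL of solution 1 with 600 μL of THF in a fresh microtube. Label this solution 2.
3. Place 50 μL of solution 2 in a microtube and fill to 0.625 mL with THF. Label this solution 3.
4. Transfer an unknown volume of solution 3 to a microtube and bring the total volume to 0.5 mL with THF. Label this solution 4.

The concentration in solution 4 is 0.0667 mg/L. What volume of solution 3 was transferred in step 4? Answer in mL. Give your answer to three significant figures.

0.100 mL

Step 1: 120 μL brought to 2400 μL → factor 2400/120 = 20
Step 2: 120 μL + 600 μL = 720 μL total → factor 720/120 = 6
Step 3: 50 μL brought to 0.625 mL → factor 625/50 = 12.5
Step 4: v brought to 0.5 mL → factor = 0.5 mL/v
Product of known-step factors = 1500
Overall factor = 0.500 g/L / (0.0667 mg/L) = 7496.3
Step-4 factor = 7496.3 / 1500 = 4.9975
v = 0.5 mL / 4.9975 = 0.100 mL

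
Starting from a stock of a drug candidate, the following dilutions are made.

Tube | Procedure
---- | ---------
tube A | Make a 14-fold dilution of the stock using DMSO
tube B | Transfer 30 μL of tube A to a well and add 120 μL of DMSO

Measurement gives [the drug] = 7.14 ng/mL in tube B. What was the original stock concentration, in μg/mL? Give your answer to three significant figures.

Step 1: 14-fold → factor 14
Step 2: 30 μL + 120 μL = 150 μL total → factor 150/30 = 5
Overall dilution factor = 14 × 5 = 70
Stock = 7.14 ng/mL × 70 = 499.8 ng/mL = 0.500 μg/mL

0.500 μg/mL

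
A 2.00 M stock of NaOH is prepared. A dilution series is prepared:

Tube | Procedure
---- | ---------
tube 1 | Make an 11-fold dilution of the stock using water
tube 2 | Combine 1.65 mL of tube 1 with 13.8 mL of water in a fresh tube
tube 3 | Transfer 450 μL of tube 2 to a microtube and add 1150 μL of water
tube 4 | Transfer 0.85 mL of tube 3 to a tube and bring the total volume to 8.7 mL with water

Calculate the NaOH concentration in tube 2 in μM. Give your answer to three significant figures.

Step 1: 11-fold → factor 11
Step 2: 1.65 mL + 13.8 mL = 15.45 mL total → factor 15.45/1.65 = 9.3636
Dilution factor through tube 2 = 11 × 9.3636 = 103
[tube 2] = 2.00 M / 103 = 0.01942 M = 1.94 × 10^4 μM

1.94 × 10^4 μM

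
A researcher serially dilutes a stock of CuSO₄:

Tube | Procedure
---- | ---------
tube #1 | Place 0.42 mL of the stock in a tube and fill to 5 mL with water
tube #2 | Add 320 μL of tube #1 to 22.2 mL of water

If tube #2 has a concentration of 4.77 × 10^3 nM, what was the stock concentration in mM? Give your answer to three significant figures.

4.00 mM

Step 1: 0.42 mL brought to 5 mL → factor 5/0.42 = 11.905
Step 2: 320 μL + 22.2 mL = 22520 μL total → factor 22520/320 = 70.375
Overall dilution factor = 11.905 × 70.375 = 837.8
Stock = 4.77 × 10^3 nM × 837.8 = 3.996 × 10^6 nM = 4.00 mM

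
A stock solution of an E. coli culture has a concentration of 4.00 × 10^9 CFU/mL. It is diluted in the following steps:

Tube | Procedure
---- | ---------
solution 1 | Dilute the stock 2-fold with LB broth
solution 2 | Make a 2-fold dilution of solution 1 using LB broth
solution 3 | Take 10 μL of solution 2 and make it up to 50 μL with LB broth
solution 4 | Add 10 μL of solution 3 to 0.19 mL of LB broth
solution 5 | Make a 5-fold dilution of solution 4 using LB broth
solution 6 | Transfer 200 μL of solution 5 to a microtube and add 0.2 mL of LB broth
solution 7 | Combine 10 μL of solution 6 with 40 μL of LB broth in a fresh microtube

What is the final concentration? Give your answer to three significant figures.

2.00 × 10^5 CFU/mL

Step 1: 2-fold → factor 2
Step 2: 2-fold → factor 2
Step 3: 10 μL brought to 50 μL → factor 50/10 = 5
Step 4: 10 μL + 0.19 mL = 200 μL total → factor 200/10 = 20
Step 5: 5-fold → factor 5
Step 6: 200 μL + 0.2 mL = 400 μL total → factor 400/200 = 2
Step 7: 10 μL + 40 μL = 50 μL total → factor 50/10 = 5
Overall dilution factor = 2 × 2 × 5 × 20 × 5 × 2 × 5 = 20000
Final = 4.00 × 10^9 CFU/mL / 20000 = 2.00 × 10^5 CFU/mL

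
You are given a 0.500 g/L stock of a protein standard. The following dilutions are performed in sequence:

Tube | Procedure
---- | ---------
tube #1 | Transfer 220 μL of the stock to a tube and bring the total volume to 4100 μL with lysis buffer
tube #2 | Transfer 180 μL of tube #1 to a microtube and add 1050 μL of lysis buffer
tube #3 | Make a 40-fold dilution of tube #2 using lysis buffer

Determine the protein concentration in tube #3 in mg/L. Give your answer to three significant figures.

Step 1: 220 μL brought to 4100 μL → factor 4100/220 = 18.636
Step 2: 180 μL + 1050 μL = 1230 μL total → factor 1230/180 = 6.8333
Step 3: 40-fold → factor 40
Overall dilution factor = 18.636 × 6.8333 × 40 = 5093.9
Final = 0.500 g/L / 5093.9 = 9.816 × 10^-5 g/L = 0.0982 mg/L

0.0982 mg/L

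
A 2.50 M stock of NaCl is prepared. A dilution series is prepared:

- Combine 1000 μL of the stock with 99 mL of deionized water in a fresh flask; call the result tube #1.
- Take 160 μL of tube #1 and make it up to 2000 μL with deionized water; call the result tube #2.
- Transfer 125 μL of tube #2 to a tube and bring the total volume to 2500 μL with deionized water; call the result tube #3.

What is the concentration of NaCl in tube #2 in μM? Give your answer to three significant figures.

2.00 × 10^3 μM

Step 1: 1000 μL + 99 mL = 1 × 10^5 μL total → factor 1 × 10^5/1000 = 100
Step 2: 160 μL brought to 2000 μL → factor 2000/160 = 12.5
Dilution factor through tube #2 = 100 × 12.5 = 1250
[tube #2] = 2.50 M / 1250 = 0.002000 M = 2.00 × 10^3 μM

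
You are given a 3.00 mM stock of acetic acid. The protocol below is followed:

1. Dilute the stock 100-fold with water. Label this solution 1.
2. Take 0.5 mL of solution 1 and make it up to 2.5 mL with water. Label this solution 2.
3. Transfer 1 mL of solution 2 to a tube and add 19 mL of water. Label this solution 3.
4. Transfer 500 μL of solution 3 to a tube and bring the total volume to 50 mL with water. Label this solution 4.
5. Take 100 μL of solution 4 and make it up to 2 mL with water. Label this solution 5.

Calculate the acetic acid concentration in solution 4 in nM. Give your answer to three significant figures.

3.00 nM

Step 1: 100-fold → factor 100
Step 2: 0.5 mL brought to 2.5 mL → factor 2.5/0.5 = 5
Step 3: 1 mL + 19 mL = 20 mL total → factor 20/1 = 20
Step 4: 500 μL brought to 50 mL → factor 50000/500 = 100
Dilution factor through solution 4 = 100 × 5 × 20 × 100 = 1 × 10^6
[solution 4] = 3.00 mM / 1 × 10^6 = 3.000 × 10^-6 mM = 3.00 nM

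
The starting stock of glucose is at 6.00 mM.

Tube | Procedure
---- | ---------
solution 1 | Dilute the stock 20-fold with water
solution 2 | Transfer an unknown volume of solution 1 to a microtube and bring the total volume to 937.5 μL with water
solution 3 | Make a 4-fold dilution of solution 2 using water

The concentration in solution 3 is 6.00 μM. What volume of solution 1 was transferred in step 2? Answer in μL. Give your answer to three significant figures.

75.0 μL

Step 1: 20-fold → factor 20
Step 2: v brought to 937.5 μL → factor = 937.5 μL/v
Step 3: 4-fold → factor 4
Product of known-step factors = 80
Overall factor = 6.00 mM / (6.00 μM) = 1000
Step-2 factor = 1000 / 80 = 12.5
v = 937.5 μL / 12.5 = 75.0 μL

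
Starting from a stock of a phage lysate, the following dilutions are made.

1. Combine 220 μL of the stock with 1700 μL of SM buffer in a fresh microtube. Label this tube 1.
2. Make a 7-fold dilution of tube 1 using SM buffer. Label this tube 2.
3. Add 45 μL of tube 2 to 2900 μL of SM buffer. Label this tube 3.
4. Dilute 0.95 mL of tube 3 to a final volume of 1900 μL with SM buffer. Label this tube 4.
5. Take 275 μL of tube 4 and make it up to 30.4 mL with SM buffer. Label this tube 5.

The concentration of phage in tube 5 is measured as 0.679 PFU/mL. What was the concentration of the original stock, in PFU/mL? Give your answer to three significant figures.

Step 1: 220 μL + 1700 μL = 1920 μL total → factor 1920/220 = 8.7273
Step 2: 7-fold → factor 7
Step 3: 45 μL + 2900 μL = 2945 μL total → factor 2945/45 = 65.444
Step 4: 0.95 mL brought to 1900 μL → factor 1.9/0.95 = 2
Step 5: 275 μL brought to 30.4 mL → factor 30400/275 = 110.55
Overall dilution factor = 8.7273 × 7 × 65.444 × 2 × 110.55 = 8.8393 × 10^5
Stock = 0.679 PFU/mL × 8.8393 × 10^5 = 6.00 × 10^5 PFU/mL

6.00 × 10^5 PFU/mL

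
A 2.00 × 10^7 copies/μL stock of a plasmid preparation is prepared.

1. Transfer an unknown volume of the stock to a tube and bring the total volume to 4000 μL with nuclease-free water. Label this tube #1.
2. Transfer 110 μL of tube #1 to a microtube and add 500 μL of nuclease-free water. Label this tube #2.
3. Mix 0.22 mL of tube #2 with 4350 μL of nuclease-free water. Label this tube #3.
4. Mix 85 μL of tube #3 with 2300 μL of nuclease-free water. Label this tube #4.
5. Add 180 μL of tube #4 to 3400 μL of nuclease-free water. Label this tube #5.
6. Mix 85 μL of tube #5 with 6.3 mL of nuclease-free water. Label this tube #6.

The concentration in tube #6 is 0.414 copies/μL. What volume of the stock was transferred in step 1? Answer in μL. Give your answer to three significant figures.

400 μL

Step 1: v brought to 4000 μL → factor = 4000 μL/v
Step 2: 110 μL + 500 μL = 610 μL total → factor 610/110 = 5.5455
Step 3: 0.22 mL + 4350 μL = 4.57 mL total → factor 4.57/0.22 = 20.773
Step 4: 85 μL + 2300 μL = 2385 μL total → factor 2385/85 = 28.059
Step 5: 180 μL + 3400 μL = 3580 μL total → factor 3580/180 = 19.889
Step 6: 85 μL + 6.3 mL = 6385 μL total → factor 6385/85 = 75.118
Product of known-step factors = 4.8289 × 10^6
Overall factor = 2.00 × 10^7 copies/μL / (0.414 copies/μL) = 4.8309 × 10^7
Step-1 factor = 4.8309 × 10^7 / 4.8289 × 10^6 = 10.004
v = 4000 μL / 10.004 = 400 μL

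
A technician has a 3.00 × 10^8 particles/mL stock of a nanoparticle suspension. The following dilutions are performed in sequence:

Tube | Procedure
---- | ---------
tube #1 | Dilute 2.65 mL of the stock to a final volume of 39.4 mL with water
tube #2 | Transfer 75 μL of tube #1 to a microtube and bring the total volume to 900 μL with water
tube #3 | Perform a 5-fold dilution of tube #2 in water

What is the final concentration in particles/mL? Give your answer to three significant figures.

3.36 × 10^5 particles/mL

Step 1: 2.65 mL brought to 39.4 mL → factor 39.4/2.65 = 14.868
Step 2: 75 μL brought to 900 μL → factor 900/75 = 12
Step 3: 5-fold → factor 5
Overall dilution factor = 14.868 × 12 × 5 = 892.08
Final = 3.00 × 10^8 particles/mL / 892.08 = 3.36 × 10^5 particles/mL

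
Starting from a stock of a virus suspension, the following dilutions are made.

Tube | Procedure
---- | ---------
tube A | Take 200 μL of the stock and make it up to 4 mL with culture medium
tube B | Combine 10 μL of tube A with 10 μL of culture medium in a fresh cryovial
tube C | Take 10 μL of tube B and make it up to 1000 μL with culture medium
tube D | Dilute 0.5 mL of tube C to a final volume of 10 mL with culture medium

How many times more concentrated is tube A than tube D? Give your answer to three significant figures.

Step 1: 200 μL brought to 4 mL → factor 4000/200 = 20
Step 2: 10 μL + 10 μL = 20 μL total → factor 20/10 = 2
Step 3: 10 μL brought to 1000 μL → factor 1000/10 = 100
Step 4: 0.5 mL brought to 10 mL → factor 10/0.5 = 20
Dilution factor to tube A = 20; to tube D = 80000
[tube A]/[tube D] = (factor to tube D)/(factor to tube A) = 80000/20 = 4.00 × 10^3

4.00 × 10^3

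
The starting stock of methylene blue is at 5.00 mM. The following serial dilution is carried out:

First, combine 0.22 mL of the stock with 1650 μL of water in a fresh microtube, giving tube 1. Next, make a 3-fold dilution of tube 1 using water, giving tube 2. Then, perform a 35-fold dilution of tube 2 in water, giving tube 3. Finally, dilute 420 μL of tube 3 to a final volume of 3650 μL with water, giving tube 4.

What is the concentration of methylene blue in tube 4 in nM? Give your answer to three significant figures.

645 nM

Step 1: 0.22 mL + 1650 μL = 1.87 mL total → factor 1.87/0.22 = 8.5
Step 2: 3-fold → factor 3
Step 3: 35-fold → factor 35
Step 4: 420 μL brought to 3650 μL → factor 3650/420 = 8.6905
Overall dilution factor = 8.5 × 3 × 35 × 8.6905 = 7756.2
Final = 5.00 mM / 7756.2 = 0.0006446 mM = 645 nM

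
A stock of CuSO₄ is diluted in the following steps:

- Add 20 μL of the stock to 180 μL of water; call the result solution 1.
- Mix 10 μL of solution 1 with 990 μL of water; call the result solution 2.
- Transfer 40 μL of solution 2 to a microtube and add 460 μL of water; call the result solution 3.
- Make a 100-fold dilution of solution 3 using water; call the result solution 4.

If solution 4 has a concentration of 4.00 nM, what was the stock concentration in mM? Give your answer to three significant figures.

Step 1: 20 μL + 180 μL = 200 μL total → factor 200/20 = 10
Step 2: 10 μL + 990 μL = 1000 μL total → factor 1000/10 = 100
Step 3: 40 μL + 460 μL = 500 μL total → factor 500/40 = 12.5
Step 4: 100-fold → factor 100
Overall dilution factor = 10 × 100 × 12.5 × 100 = 1.25 × 10^6
Stock = 4.00 nM × 1.25 × 10^6 = 5.000 × 10^6 nM = 5.00 mM

5.00 mM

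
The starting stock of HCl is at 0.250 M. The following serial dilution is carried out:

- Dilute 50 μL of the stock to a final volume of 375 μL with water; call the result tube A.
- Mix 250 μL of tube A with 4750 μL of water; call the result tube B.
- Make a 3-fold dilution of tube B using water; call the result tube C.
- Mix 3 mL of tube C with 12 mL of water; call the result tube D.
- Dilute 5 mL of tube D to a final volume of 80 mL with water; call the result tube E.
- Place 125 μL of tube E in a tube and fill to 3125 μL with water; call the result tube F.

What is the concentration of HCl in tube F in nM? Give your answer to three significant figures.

Step 1: 50 μL brought to 375 μL → factor 375/50 = 7.5
Step 2: 250 μL + 4750 μL = 5000 μL total → factor 5000/250 = 20
Step 3: 3-fold → factor 3
Step 4: 3 mL + 12 mL = 15 mL total → factor 15/3 = 5
Step 5: 5 mL brought to 80 mL → factor 80/5 = 16
Step 6: 125 μL brought to 3125 μL → factor 3125/125 = 25
Overall dilution factor = 7.5 × 20 × 3 × 5 × 16 × 25 = 9 × 10^5
Final = 0.250 M / 9 × 10^5 = 2.778 × 10^-7 M = 278 nM

278 nM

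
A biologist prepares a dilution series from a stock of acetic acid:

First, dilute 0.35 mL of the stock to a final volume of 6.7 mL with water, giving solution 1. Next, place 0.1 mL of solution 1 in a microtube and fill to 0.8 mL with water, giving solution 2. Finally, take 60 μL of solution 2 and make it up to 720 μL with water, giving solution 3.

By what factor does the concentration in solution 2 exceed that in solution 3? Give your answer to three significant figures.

12.0

Step 1: 0.35 mL brought to 6.7 mL → factor 6.7/0.35 = 19.143
Step 2: 0.1 mL brought to 0.8 mL → factor 0.8/0.1 = 8
Step 3: 60 μL brought to 720 μL → factor 720/60 = 12
Dilution factor to solution 2 = 153.14; to solution 3 = 1837.7
[solution 2]/[solution 3] = (factor to solution 3)/(factor to solution 2) = 1837.7/153.14 = 12.0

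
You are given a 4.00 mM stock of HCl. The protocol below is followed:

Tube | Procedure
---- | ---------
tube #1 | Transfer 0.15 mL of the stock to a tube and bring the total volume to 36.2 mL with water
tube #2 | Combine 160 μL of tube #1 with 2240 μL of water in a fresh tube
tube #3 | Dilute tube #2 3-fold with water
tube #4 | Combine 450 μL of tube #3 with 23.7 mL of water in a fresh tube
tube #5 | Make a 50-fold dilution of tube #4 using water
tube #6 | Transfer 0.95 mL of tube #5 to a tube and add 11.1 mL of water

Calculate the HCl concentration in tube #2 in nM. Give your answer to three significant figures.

Step 1: 0.15 mL brought to 36.2 mL → factor 36.2/0.15 = 241.33
Step 2: 160 μL + 2240 μL = 2400 μL total → factor 2400/160 = 15
Dilution factor through tube #2 = 241.33 × 15 = 3620
[tube #2] = 4.00 mM / 3620 = 0.001105 mM = 1.10 × 10^3 nM

1.10 × 10^3 nM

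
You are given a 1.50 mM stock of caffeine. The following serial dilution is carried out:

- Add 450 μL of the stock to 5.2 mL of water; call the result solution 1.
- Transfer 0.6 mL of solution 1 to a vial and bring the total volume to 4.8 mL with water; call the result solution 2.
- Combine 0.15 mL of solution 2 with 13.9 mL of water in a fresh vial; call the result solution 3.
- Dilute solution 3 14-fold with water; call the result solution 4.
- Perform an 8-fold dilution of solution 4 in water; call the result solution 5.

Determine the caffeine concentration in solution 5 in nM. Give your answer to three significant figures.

Step 1: 450 μL + 5.2 mL = 5650 μL total → factor 5650/450 = 12.556
Step 2: 0.6 mL brought to 4.8 mL → factor 4.8/0.6 = 8
Step 3: 0.15 mL + 13.9 mL = 14.05 mL total → factor 14.05/0.15 = 93.667
Step 4: 14-fold → factor 14
Step 5: 8-fold → factor 8
Overall dilution factor = 12.556 × 8 × 93.667 × 14 × 8 = 1.0537 × 10^6
Final = 1.50 mM / 1.0537 × 10^6 = 1.424 × 10^-6 mM = 1.42 nM

1.42 nM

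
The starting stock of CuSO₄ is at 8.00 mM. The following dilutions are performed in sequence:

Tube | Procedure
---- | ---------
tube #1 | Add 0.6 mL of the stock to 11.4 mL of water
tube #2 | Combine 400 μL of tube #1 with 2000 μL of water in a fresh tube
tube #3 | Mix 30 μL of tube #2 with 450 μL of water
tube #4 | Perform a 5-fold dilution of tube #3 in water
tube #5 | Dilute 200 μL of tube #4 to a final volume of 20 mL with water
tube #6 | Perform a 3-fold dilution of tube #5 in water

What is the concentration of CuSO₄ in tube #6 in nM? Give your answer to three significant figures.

Step 1: 0.6 mL + 11.4 mL = 12 mL total → factor 12/0.6 = 20
Step 2: 400 μL + 2000 μL = 2400 μL total → factor 2400/400 = 6
Step 3: 30 μL + 450 μL = 480 μL total → factor 480/30 = 16
Step 4: 5-fold → factor 5
Step 5: 200 μL brought to 20 mL → factor 20000/200 = 100
Step 6: 3-fold → factor 3
Overall dilution factor = 20 × 6 × 16 × 5 × 100 × 3 = 2.88 × 10^6
Final = 8.00 mM / 2.88 × 10^6 = 2.778 × 10^-6 mM = 2.78 nM

2.78 nM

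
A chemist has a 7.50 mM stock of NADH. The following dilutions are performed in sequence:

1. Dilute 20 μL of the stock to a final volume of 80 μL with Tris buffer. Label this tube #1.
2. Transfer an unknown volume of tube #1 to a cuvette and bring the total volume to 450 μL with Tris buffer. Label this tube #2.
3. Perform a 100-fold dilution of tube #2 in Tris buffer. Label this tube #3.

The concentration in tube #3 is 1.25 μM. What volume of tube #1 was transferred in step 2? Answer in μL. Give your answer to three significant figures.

30.0 μL

Step 1: 20 μL brought to 80 μL → factor 80/20 = 4
Step 2: v brought to 450 μL → factor = 450 μL/v
Step 3: 100-fold → factor 100
Product of known-step factors = 400
Overall factor = 7.50 mM / (1.25 μM) = 6000
Step-2 factor = 6000 / 400 = 15
v = 450 μL / 15 = 30.0 μL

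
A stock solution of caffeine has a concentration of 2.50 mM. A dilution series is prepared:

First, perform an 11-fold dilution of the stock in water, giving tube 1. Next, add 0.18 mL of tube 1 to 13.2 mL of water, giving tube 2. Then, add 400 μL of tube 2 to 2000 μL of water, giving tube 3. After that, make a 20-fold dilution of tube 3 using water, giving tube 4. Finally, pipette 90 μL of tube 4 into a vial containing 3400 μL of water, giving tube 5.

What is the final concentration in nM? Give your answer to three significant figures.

0.657 nM

Step 1: 11-fold → factor 11
Step 2: 0.18 mL + 13.2 mL = 13.38 mL total → factor 13.38/0.18 = 74.333
Step 3: 400 μL + 2000 μL = 2400 μL total → factor 2400/400 = 6
Step 4: 20-fold → factor 20
Step 5: 90 μL + 3400 μL = 3490 μL total → factor 3490/90 = 38.778
Overall dilution factor = 11 × 74.333 × 6 × 20 × 38.778 = 3.8049 × 10^6
Final = 2.50 mM / 3.8049 × 10^6 = 6.571 × 10^-7 mM = 0.657 nM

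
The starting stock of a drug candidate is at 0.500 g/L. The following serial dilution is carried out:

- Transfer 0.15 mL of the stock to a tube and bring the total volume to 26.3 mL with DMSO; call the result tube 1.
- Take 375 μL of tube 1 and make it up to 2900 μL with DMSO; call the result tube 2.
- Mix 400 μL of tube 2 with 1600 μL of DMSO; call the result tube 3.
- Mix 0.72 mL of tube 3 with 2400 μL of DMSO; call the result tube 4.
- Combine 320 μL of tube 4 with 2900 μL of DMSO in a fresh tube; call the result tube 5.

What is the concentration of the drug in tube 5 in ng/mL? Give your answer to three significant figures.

Step 1: 0.15 mL brought to 26.3 mL → factor 26.3/0.15 = 175.33
Step 2: 375 μL brought to 2900 μL → factor 2900/375 = 7.7333
Step 3: 400 μL + 1600 μL = 2000 μL total → factor 2000/400 = 5
Step 4: 0.72 mL + 2400 μL = 3.12 mL total → factor 3.12/0.72 = 4.3333
Step 5: 320 μL + 2900 μL = 3220 μL total → factor 3220/320 = 10.062
Overall dilution factor = 175.33 × 7.7333 × 5 × 4.3333 × 10.062 = 2.9562 × 10^5
Final = 0.500 g/L / 2.9562 × 10^5 = 1.691 × 10^-6 g/L = 1.69 ng/mL

1.69 ng/mL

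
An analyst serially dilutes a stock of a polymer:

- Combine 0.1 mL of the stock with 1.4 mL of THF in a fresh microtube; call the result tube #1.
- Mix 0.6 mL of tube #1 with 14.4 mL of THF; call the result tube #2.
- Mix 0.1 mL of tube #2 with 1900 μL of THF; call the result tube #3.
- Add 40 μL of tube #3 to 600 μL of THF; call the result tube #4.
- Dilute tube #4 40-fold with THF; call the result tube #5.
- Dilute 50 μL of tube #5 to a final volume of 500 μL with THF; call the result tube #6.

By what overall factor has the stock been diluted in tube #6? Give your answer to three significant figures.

Step 1: 0.1 mL + 1.4 mL = 1.5 mL total → factor 1.5/0.1 = 15
Step 2: 0.6 mL + 14.4 mL = 15 mL total → factor 15/0.6 = 25
Step 3: 0.1 mL + 1900 μL = 2 mL total → factor 2/0.1 = 20
Step 4: 40 μL + 600 μL = 640 μL total → factor 640/40 = 16
Step 5: 40-fold → factor 40
Step 6: 50 μL brought to 500 μL → factor 500/50 = 10
Overall dilution factor = 15 × 25 × 20 × 16 × 40 × 10 = 4.8 × 10^7

4.80 × 10^7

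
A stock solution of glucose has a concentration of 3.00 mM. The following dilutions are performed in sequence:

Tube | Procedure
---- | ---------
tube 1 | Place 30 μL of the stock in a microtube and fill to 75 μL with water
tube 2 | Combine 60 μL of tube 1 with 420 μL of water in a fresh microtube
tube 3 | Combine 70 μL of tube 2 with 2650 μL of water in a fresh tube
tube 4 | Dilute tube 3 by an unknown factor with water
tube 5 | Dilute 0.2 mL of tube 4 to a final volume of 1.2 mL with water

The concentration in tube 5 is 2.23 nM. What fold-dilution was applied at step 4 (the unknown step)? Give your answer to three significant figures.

Step 1: 30 μL brought to 75 μL → factor 75/30 = 2.5
Step 2: 60 μL + 420 μL = 480 μL total → factor 480/60 = 8
Step 3: 70 μL + 2650 μL = 2720 μL total → factor 2720/70 = 38.857
Step 4: unknown factor x
Step 5: 0.2 mL brought to 1.2 mL → factor 1.2/0.2 = 6
Product of known-step factors = 4662.9
Overall factor = 3.00 mM / (2.23 nM) = 1.3453 × 10^6
x = 1.3453 × 10^6 / 4662.9 = 289

289-fold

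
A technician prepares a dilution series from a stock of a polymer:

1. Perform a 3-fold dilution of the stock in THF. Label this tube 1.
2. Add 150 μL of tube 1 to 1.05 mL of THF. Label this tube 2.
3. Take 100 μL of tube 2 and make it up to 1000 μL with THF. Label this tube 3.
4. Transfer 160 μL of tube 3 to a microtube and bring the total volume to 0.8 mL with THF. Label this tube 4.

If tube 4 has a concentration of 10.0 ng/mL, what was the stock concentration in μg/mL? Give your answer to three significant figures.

Step 1: 3-fold → factor 3
Step 2: 150 μL + 1.05 mL = 1200 μL total → factor 1200/150 = 8
Step 3: 100 μL brought to 1000 μL → factor 1000/100 = 10
Step 4: 160 μL brought to 0.8 mL → factor 800/160 = 5
Overall dilution factor = 3 × 8 × 10 × 5 = 1200
Stock = 10.0 ng/mL × 1200 = 1.200 × 10^4 ng/mL = 12.0 μg/mL

12.0 μg/mL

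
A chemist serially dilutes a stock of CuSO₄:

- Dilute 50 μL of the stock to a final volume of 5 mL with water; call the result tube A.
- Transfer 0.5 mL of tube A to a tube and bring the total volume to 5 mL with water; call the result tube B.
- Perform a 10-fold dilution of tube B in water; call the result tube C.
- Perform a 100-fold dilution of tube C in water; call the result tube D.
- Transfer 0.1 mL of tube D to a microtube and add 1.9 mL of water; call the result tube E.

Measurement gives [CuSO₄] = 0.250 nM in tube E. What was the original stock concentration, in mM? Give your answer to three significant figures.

Step 1: 50 μL brought to 5 mL → factor 5000/50 = 100
Step 2: 0.5 mL brought to 5 mL → factor 5/0.5 = 10
Step 3: 10-fold → factor 10
Step 4: 100-fold → factor 100
Step 5: 0.1 mL + 1.9 mL = 2 mL total → factor 2/0.1 = 20
Overall dilution factor = 100 × 10 × 10 × 100 × 20 = 2 × 10^7
Stock = 0.250 nM × 2 × 10^7 = 5.000 × 10^6 nM = 5.00 mM

5.00 mM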